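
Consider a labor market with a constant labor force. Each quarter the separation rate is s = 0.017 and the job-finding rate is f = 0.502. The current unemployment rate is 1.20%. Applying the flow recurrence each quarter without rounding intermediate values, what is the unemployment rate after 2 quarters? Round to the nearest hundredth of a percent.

Unemployment rate after two quarters ≈ 2.80%.

With a fixed labor force, u_{t+1} = u_t + s·(1−u_t) − f·u_t = u_t·(1−s−f) + s.
Here 1−s−f = 0.481 and s = 0.017.
u_1 = 0.012000 × 0.481 + 0.017 = 0.022772.
u_2 = 0.022772 × 0.481 + 0.017 = 0.027953.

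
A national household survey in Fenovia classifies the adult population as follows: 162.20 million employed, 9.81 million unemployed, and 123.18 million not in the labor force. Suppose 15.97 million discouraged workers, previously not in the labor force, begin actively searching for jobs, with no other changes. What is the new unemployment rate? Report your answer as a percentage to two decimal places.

Initially, labor force = 162.20 + 9.81 = 172.01 million, so u = 9.81/172.01 = 5.70%.
After the change, unemployed and labor force both rise by 15.97 → E = 162.20, U = 25.78, labor force = 187.98 million.
New unemployment rate = 25.78 / 187.98 = 13.71%.

New unemployment rate ≈ 13.71%.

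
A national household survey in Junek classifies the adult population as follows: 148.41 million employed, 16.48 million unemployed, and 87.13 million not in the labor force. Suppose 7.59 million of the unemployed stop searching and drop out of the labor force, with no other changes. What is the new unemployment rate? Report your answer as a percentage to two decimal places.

Initially, labor force = 148.41 + 16.48 = 164.89 million, so u = 16.48/164.89 = 9.99%.
After the change, unemployed and labor force both fall by 7.59 → E = 148.41, U = 8.89, labor force = 157.30 million.
New unemployment rate = 8.89 / 157.30 = 5.65%.

New unemployment rate ≈ 5.65%.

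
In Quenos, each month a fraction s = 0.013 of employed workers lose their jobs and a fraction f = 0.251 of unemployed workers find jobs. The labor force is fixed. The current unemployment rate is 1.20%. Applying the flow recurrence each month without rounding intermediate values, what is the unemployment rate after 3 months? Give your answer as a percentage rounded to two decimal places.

With a fixed labor force, u_{t+1} = u_t + s·(1−u_t) − f·u_t = u_t·(1−s−f) + s.
Here 1−s−f = 0.736 and s = 0.013.
u_1 = 0.012000 × 0.736 + 0.013 = 0.021832.
u_2 = 0.021832 × 0.736 + 0.013 = 0.029068.
u_3 = 0.029068 × 0.736 + 0.013 = 0.034394.

Unemployment rate after three months ≈ 3.44%.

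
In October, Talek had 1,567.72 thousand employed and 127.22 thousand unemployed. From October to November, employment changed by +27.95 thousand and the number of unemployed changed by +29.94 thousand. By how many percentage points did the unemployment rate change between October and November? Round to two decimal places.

October: labor force = 1,567.72 + 127.22 = 1,694.94; u = 127.22/1,694.94 = 7.51%.
November: labor force = 1,595.67 + 157.16 = 1,752.83; u = 157.16/1,752.83 = 8.97%.
Change = 8.97% − 7.51% = +1.46 pp.

The unemployment rate changed by +1.46 percentage points.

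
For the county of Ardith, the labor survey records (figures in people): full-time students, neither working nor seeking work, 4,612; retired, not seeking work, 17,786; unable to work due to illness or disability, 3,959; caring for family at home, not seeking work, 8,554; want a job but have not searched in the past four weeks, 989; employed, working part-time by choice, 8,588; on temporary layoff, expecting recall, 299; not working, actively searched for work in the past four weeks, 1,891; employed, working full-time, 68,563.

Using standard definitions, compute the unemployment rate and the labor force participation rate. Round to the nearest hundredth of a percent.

Employed = 8,588 + 68,563 = 77,151.
Unemployed = 299 + 1,891 = 2,190 (jobless and actively searching, or on temporary layoff).
Labor force = 77,151 + 2,190 = 79,341.
Not in labor force = 4,612 + 17,786 + 3,959 + 8,554 + 989 = 35,900 (those not working and not actively searching are outside the labor force — including those who want a job but have given up searching).
Civilian working-age population = 79,341 + 35,900 = 115,241.
Unemployment rate = 2,190 / 79,341 = 2.76%.
Labor force participation rate = 79,341 / 115,241 = 68.85%.

Unemployment rate ≈ 2.76%; labor force participation rate ≈ 68.85%.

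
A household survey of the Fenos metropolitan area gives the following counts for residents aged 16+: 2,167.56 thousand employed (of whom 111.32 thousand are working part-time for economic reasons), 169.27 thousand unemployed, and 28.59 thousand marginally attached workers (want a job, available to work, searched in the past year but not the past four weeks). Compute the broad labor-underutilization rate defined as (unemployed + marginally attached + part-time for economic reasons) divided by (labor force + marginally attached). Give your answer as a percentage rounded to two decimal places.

Broad underutilization rate ≈ 13.07%.

Labor force = 2,167.56 + 169.27 = 2,336.83 thousand.
Numerator = 169.27 + 28.59 + 111.32 = 309.18 thousand.
Denominator = 2,336.83 + 28.59 = 2,365.42 thousand.
Broad rate = 309.18 / 2,365.42 = 13.07%.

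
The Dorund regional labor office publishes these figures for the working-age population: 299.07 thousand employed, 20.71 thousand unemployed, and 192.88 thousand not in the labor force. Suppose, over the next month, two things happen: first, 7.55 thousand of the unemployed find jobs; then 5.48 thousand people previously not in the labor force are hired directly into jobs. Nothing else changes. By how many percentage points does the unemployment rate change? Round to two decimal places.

Initially, labor force = 299.07 + 20.71 = 319.78 thousand, so u = 20.71/319.78 = 6.48%.
After the first change, unemployed falls and employed rises by 7.55; labor force unchanged → E = 306.62, U = 13.16, labor force = 319.78 thousand.
After the second change, employed and labor force both rise by 5.48; unemployed unchanged → E = 312.10, U = 13.16, labor force = 325.26 thousand.
New unemployment rate = 13.16 / 325.26 = 4.05%.
Change = 4.05% − 6.48% = −2.43 percentage points.

The unemployment rate changes by −2.43 percentage points.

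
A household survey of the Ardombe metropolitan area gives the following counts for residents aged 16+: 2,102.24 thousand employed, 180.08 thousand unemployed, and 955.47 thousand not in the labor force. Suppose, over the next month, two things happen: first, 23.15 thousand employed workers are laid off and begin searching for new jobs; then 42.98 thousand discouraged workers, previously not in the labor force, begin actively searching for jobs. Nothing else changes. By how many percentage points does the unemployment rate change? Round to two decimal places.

Initially, labor force = 2,102.24 + 180.08 = 2,282.32 thousand, so u = 180.08/2,282.32 = 7.89%.
After the first change, employed falls and unemployed rises by 23.15; labor force unchanged → E = 2,079.09, U = 203.23, labor force = 2,282.32 thousand.
After the second change, unemployed and labor force both rise by 42.98 → E = 2,079.09, U = 246.21, labor force = 2,325.30 thousand.
New unemployment rate = 246.21 / 2,325.30 = 10.59%.
Change = 10.59% − 7.89% = +2.70 percentage points.

The unemployment rate changes by +2.70 percentage points.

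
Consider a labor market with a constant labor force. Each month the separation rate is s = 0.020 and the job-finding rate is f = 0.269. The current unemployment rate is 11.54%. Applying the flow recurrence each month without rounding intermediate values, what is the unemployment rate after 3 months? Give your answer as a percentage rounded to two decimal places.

With a fixed labor force, u_{t+1} = u_t + s·(1−u_t) − f·u_t = u_t·(1−s−f) + s.
Here 1−s−f = 0.711 and s = 0.020.
u_1 = 0.115400 × 0.711 + 0.020 = 0.102049.
u_2 = 0.102049 × 0.711 + 0.020 = 0.092557.
u_3 = 0.092557 × 0.711 + 0.020 = 0.085808.

Unemployment rate after three months ≈ 8.58%.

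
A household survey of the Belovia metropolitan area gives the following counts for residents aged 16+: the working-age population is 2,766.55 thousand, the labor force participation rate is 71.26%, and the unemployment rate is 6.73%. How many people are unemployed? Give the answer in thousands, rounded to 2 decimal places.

About 132.68 thousand are unemployed.

Labor force = 0.7126 × 2,766.55 = 1,971.44 thousand.
Unemployed = 0.0673 × 1,971.44 ≈ 132.68 thousand.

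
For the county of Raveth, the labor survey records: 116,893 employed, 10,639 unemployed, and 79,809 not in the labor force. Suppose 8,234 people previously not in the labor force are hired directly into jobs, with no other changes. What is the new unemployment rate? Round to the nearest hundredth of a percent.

Initially, labor force = 116,893 + 10,639 = 127,532, so u = 10,639/127,532 = 8.34%.
After the change, employed and labor force both rise by 8,234; unemployed unchanged → E = 125,127, U = 10,639, labor force = 135,766.
New unemployment rate = 10,639 / 135,766 = 7.84%.

New unemployment rate ≈ 7.84%.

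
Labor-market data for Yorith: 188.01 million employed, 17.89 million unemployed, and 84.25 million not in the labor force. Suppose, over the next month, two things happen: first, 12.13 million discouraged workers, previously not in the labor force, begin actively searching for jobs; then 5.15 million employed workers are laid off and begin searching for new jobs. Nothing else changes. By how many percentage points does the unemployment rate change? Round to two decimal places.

Initially, labor force = 188.01 + 17.89 = 205.90 million, so u = 17.89/205.90 = 8.69%.
After the first change, unemployed and labor force both rise by 12.13 → E = 188.01, U = 30.02, labor force = 218.03 million.
After the second change, employed falls and unemployed rises by 5.15; labor force unchanged → E = 182.86, U = 35.17, labor force = 218.03 million.
New unemployment rate = 35.17 / 218.03 = 16.13%.
Change = 16.13% − 8.69% = +7.44 percentage points.

The unemployment rate changes by +7.44 percentage points.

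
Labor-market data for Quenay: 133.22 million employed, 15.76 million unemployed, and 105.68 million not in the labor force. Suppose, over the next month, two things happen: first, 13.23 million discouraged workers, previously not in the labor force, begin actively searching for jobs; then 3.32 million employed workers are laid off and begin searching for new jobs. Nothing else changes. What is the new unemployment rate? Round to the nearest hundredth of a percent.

New unemployment rate ≈ 19.92%.

Initially, labor force = 133.22 + 15.76 = 148.98 million, so u = 15.76/148.98 = 10.58%.
After the first change, unemployed and labor force both rise by 13.23 → E = 133.22, U = 28.99, labor force = 162.21 million.
After the second change, employed falls and unemployed rises by 3.32; labor force unchanged → E = 129.90, U = 32.31, labor force = 162.21 million.
New unemployment rate = 32.31 / 162.21 = 19.92%.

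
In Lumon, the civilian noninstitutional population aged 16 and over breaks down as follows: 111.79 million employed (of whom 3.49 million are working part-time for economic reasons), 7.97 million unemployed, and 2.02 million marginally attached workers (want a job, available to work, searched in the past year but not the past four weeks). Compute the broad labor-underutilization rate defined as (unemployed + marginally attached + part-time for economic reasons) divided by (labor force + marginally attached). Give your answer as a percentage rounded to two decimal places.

Broad underutilization rate ≈ 11.07%.

Labor force = 111.79 + 7.97 = 119.76 million.
Numerator = 7.97 + 2.02 + 3.49 = 13.48 million.
Denominator = 119.76 + 2.02 = 121.78 million.
Broad rate = 13.48 / 121.78 = 11.07%.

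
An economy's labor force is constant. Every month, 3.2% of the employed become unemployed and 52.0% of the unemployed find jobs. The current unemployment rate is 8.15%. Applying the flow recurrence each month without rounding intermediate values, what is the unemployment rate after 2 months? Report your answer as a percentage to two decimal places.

Unemployment rate after two months ≈ 6.27%.

With a fixed labor force, u_{t+1} = u_t + s·(1−u_t) − f·u_t = u_t·(1−s−f) + s.
Here 1−s−f = 0.448 and s = 0.032.
u_1 = 0.081500 × 0.448 + 0.032 = 0.068512.
u_2 = 0.068512 × 0.448 + 0.032 = 0.062693.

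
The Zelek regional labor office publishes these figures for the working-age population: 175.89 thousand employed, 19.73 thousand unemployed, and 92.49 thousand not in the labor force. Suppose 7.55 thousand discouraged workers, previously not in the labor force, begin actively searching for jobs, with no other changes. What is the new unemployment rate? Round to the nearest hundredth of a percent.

Initially, labor force = 175.89 + 19.73 = 195.62 thousand, so u = 19.73/195.62 = 10.09%.
After the change, unemployed and labor force both rise by 7.55 → E = 175.89, U = 27.28, labor force = 203.17 thousand.
New unemployment rate = 27.28 / 203.17 = 13.43%.

New unemployment rate ≈ 13.43%.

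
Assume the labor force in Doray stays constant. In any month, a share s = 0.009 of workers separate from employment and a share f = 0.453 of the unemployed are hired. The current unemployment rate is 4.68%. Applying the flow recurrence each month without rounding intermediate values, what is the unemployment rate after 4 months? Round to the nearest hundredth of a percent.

Unemployment rate after four months ≈ 2.18%.

With a fixed labor force, u_{t+1} = u_t + s·(1−u_t) − f·u_t = u_t·(1−s−f) + s.
Here 1−s−f = 0.538 and s = 0.009.
u_1 = 0.046800 × 0.538 + 0.009 = 0.034178.
u_2 = 0.034178 × 0.538 + 0.009 = 0.027388.
u_3 = 0.027388 × 0.538 + 0.009 = 0.023735.
u_4 = 0.023735 × 0.538 + 0.009 = 0.021769.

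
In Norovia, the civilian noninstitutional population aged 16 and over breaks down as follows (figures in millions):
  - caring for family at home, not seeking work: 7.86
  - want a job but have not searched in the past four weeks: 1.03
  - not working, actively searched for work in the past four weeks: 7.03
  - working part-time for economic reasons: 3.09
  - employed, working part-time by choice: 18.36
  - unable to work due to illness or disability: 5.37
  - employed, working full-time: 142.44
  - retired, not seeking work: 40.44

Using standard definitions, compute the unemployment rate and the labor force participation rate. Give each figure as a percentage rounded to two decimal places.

Employed = 3.09 + 18.36 + 142.44 = 163.89 million (anyone who worked, including part-time for economic reasons, counts as employed).
Unemployed = 7.03 million.
Labor force = 163.89 + 7.03 = 170.92 million.
Not in labor force = 7.86 + 1.03 + 5.37 + 40.44 = 54.70 million (those not working and not actively searching are outside the labor force — including those who want a job but have given up searching).
Civilian working-age population = 170.92 + 54.70 = 225.62 million.
Unemployment rate = 7.03 / 170.92 = 4.11%.
Labor force participation rate = 170.92 / 225.62 = 75.76%.

Unemployment rate ≈ 4.11%; labor force participation rate ≈ 75.76%.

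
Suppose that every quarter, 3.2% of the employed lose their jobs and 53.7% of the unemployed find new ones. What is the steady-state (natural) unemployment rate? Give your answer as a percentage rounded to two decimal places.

Steady-state unemployment rate ≈ 5.62%.

At steady state the flows balance: s·E = f·U, so U/(E+U) = s/(s+f).
u* = 3.2 / (3.2 + 53.7) = 3.2 / 56.90 = 5.62%.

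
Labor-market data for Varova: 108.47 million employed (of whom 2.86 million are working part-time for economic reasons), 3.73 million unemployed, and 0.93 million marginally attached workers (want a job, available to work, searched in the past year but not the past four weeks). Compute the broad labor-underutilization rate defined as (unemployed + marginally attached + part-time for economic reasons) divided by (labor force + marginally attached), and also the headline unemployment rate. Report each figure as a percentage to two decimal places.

Broad underutilization rate ≈ 6.65%; headline unemployment rate ≈ 3.32%.

Labor force = 108.47 + 3.73 = 112.20 million.
Numerator = 3.73 + 0.93 + 2.86 = 7.52 million.
Denominator = 112.20 + 0.93 = 113.13 million.
Broad rate = 7.52 / 113.13 = 6.65%.
Headline unemployment rate = 3.73 / 112.20 = 3.32%.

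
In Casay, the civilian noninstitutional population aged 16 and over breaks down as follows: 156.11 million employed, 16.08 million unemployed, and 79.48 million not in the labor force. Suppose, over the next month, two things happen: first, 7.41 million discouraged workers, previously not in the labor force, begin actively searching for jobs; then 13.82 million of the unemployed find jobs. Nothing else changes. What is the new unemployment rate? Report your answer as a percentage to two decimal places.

Initially, labor force = 156.11 + 16.08 = 172.19 million, so u = 16.08/172.19 = 9.34%.
After the first change, unemployed and labor force both rise by 7.41 → E = 156.11, U = 23.49, labor force = 179.60 million.
After the second change, unemployed falls and employed rises by 13.82; labor force unchanged → E = 169.93, U = 9.67, labor force = 179.60 million.
New unemployment rate = 9.67 / 179.60 = 5.38%.

New unemployment rate ≈ 5.38%.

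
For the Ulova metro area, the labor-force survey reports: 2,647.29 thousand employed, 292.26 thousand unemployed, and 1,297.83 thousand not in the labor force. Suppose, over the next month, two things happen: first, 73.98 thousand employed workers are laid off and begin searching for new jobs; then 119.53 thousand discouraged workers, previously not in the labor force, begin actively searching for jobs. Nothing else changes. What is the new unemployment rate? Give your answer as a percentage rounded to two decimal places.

Initially, labor force = 2,647.29 + 292.26 = 2,939.55 thousand, so u = 292.26/2,939.55 = 9.94%.
After the first change, employed falls and unemployed rises by 73.98; labor force unchanged → E = 2,573.31, U = 366.24, labor force = 2,939.55 thousand.
After the second change, unemployed and labor force both rise by 119.53 → E = 2,573.31, U = 485.77, labor force = 3,059.08 thousand.
New unemployment rate = 485.77 / 3,059.08 = 15.88%.

New unemployment rate ≈ 15.88%.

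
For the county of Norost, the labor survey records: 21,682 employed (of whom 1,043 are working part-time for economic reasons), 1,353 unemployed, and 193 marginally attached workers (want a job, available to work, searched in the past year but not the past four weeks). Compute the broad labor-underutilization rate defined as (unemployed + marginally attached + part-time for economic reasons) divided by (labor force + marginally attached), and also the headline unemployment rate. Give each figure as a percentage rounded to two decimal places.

Broad underutilization rate ≈ 11.15%; headline unemployment rate ≈ 5.87%.

Labor force = 21,682 + 1,353 = 23,035.
Numerator = 1,353 + 193 + 1,043 = 2,589.
Denominator = 23,035 + 193 = 23,228.
Broad rate = 2,589 / 23,228 = 11.15%.
Headline unemployment rate = 1,353 / 23,035 = 5.87%.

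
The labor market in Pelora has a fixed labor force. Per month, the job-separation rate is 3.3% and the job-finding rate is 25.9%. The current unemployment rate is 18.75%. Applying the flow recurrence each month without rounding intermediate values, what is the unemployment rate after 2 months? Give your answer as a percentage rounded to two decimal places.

Unemployment rate after two months ≈ 15.04%.

With a fixed labor force, u_{t+1} = u_t + s·(1−u_t) − f·u_t = u_t·(1−s−f) + s.
Here 1−s−f = 0.708 and s = 0.033.
u_1 = 0.187500 × 0.708 + 0.033 = 0.165750.
u_2 = 0.165750 × 0.708 + 0.033 = 0.150351.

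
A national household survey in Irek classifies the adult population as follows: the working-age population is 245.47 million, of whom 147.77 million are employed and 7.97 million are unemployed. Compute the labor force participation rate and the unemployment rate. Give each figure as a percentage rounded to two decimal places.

Labor force participation rate ≈ 63.45%; unemployment rate ≈ 5.12%.

Labor force = employed + unemployed = 147.77 + 7.97 = 155.74 million.
Unemployment rate = 7.97 / 155.74 = 5.12%.
Labor force participation rate = 155.74 / 245.47 = 63.45%.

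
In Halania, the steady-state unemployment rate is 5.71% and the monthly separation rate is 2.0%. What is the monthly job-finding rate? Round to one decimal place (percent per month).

From u* = s/(s+f): f = s·(1−u)/u.
f = 2.0 × (1 − 0.0571) / 0.0571 = 1.8858 / 0.0571 ≈ 33.0% per month.

Job-finding rate ≈ 33.0% per month.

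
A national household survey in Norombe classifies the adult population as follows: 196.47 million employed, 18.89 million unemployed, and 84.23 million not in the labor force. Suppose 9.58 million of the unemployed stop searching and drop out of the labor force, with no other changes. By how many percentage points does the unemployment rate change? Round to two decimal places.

The unemployment rate changes by −4.25 percentage points.

Initially, labor force = 196.47 + 18.89 = 215.36 million, so u = 18.89/215.36 = 8.77%.
After the change, unemployed and labor force both fall by 9.58 → E = 196.47, U = 9.31, labor force = 205.78 million.
New unemployment rate = 9.31 / 205.78 = 4.52%.
Change = 4.52% − 8.77% = −4.25 percentage points.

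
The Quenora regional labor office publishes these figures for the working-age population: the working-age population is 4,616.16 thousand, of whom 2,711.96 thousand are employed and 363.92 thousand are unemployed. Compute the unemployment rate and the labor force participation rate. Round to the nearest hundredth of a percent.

Labor force = employed + unemployed = 2,711.96 + 363.92 = 3,075.88 thousand.
Unemployment rate = 363.92 / 3,075.88 = 11.83%.
Labor force participation rate = 3,075.88 / 4,616.16 = 66.63%.

Unemployment rate ≈ 11.83%; labor force participation rate ≈ 66.63%.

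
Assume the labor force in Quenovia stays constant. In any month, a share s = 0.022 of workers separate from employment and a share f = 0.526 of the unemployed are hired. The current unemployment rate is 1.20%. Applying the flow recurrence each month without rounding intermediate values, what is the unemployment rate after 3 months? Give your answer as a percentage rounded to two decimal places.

Unemployment rate after three months ≈ 3.75%.

With a fixed labor force, u_{t+1} = u_t + s·(1−u_t) − f·u_t = u_t·(1−s−f) + s.
Here 1−s−f = 0.452 and s = 0.022.
u_1 = 0.012000 × 0.452 + 0.022 = 0.027424.
u_2 = 0.027424 × 0.452 + 0.022 = 0.034396.
u_3 = 0.034396 × 0.452 + 0.022 = 0.037547.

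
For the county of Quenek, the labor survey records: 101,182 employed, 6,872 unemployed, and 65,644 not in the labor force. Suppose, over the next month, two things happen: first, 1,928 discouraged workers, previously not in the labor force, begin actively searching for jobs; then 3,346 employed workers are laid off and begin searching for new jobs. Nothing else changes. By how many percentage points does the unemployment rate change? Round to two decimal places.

Initially, labor force = 101,182 + 6,872 = 108,054, so u = 6,872/108,054 = 6.36%.
After the first change, unemployed and labor force both rise by 1,928 → E = 101,182, U = 8,800, labor force = 109,982.
After the second change, employed falls and unemployed rises by 3,346; labor force unchanged → E = 97,836, U = 12,146, labor force = 109,982.
New unemployment rate = 12,146 / 109,982 = 11.04%.
Change = 11.04% − 6.36% = +4.68 percentage points.

The unemployment rate changes by +4.68 percentage points.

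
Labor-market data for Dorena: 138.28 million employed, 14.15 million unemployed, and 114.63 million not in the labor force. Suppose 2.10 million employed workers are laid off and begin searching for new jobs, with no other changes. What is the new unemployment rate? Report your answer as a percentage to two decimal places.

Initially, labor force = 138.28 + 14.15 = 152.43 million, so u = 14.15/152.43 = 9.28%.
After the change, employed falls and unemployed rises by 2.10; labor force unchanged → E = 136.18, U = 16.25, labor force = 152.43 million.
New unemployment rate = 16.25 / 152.43 = 10.66%.

New unemployment rate ≈ 10.66%.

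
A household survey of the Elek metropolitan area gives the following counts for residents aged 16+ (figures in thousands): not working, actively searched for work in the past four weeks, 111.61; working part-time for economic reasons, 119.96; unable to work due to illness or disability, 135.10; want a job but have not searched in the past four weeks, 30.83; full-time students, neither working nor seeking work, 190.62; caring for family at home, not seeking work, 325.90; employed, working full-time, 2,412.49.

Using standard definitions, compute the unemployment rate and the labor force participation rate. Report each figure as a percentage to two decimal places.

Employed = 119.96 + 2,412.49 = 2,532.45 thousand (anyone who worked, including part-time for economic reasons, counts as employed).
Unemployed = 111.61 thousand.
Labor force = 2,532.45 + 111.61 = 2,644.06 thousand.
Not in labor force = 135.10 + 30.83 + 190.62 + 325.90 = 682.45 thousand (those not working and not actively searching are outside the labor force — including those who want a job but have given up searching).
Civilian working-age population = 2,644.06 + 682.45 = 3,326.51 thousand.
Unemployment rate = 111.61 / 2,644.06 = 4.22%.
Labor force participation rate = 2,644.06 / 3,326.51 = 79.48%.

Unemployment rate ≈ 4.22%; labor force participation rate ≈ 79.48%.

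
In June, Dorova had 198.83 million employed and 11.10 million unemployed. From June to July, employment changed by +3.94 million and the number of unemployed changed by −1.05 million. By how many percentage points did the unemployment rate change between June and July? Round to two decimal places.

June: labor force = 198.83 + 11.10 = 209.93; u = 11.10/209.93 = 5.29%.
July: labor force = 202.77 + 10.05 = 212.82; u = 10.05/212.82 = 4.72%.
Change = 4.72% − 5.29% = −0.57 pp.

The unemployment rate changed by −0.57 percentage points.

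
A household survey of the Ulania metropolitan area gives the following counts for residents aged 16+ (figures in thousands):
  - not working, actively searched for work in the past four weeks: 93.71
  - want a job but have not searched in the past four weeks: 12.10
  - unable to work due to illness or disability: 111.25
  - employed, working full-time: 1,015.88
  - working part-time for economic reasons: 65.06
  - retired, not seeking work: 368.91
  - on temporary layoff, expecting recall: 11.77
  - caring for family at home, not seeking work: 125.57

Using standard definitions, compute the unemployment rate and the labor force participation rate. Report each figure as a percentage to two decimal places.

Unemployment rate ≈ 8.89%; labor force participation rate ≈ 65.76%.

Employed = 1,015.88 + 65.06 = 1,080.94 thousand (anyone who worked, including part-time for economic reasons, counts as employed).
Unemployed = 93.71 + 11.77 = 105.48 thousand (jobless and actively searching, or on temporary layoff).
Labor force = 1,080.94 + 105.48 = 1,186.42 thousand.
Not in labor force = 12.10 + 111.25 + 368.91 + 125.57 = 617.83 thousand (those not working and not actively searching are outside the labor force — including those who want a job but have given up searching).
Civilian working-age population = 1,186.42 + 617.83 = 1,804.25 thousand.
Unemployment rate = 105.48 / 1,186.42 = 8.89%.
Labor force participation rate = 1,186.42 / 1,804.25 = 65.76%.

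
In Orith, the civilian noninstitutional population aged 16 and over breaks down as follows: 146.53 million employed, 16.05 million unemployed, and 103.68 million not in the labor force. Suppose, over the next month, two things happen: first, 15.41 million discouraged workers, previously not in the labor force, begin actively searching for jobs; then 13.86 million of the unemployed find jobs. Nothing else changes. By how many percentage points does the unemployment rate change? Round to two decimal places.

Initially, labor force = 146.53 + 16.05 = 162.58 million, so u = 16.05/162.58 = 9.87%.
After the first change, unemployed and labor force both rise by 15.41 → E = 146.53, U = 31.46, labor force = 177.99 million.
After the second change, unemployed falls and employed rises by 13.86; labor force unchanged → E = 160.39, U = 17.60, labor force = 177.99 million.
New unemployment rate = 17.60 / 177.99 = 9.89%.
Change = 9.89% − 9.87% = +0.02 percentage points.

The unemployment rate changes by +0.02 percentage points.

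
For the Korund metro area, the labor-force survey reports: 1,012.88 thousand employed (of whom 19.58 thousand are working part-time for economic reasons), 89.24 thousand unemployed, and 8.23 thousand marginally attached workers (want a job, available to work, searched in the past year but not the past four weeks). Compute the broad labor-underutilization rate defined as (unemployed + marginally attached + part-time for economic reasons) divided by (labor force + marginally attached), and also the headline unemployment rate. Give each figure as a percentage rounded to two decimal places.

Broad underutilization rate ≈ 10.54%; headline unemployment rate ≈ 8.10%.

Labor force = 1,012.88 + 89.24 = 1,102.12 thousand.
Numerator = 89.24 + 8.23 + 19.58 = 117.05 thousand.
Denominator = 1,102.12 + 8.23 = 1,110.35 thousand.
Broad rate = 117.05 / 1,110.35 = 10.54%.
Headline unemployment rate = 89.24 / 1,102.12 = 8.10%.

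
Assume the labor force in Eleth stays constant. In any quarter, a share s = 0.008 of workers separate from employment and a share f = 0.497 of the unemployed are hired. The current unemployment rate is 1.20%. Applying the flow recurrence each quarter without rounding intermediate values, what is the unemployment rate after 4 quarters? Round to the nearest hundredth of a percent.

With a fixed labor force, u_{t+1} = u_t + s·(1−u_t) − f·u_t = u_t·(1−s−f) + s.
Here 1−s−f = 0.495 and s = 0.008.
u_1 = 0.012000 × 0.495 + 0.008 = 0.013940.
u_2 = 0.013940 × 0.495 + 0.008 = 0.014900.
u_3 = 0.014900 × 0.495 + 0.008 = 0.015376.
u_4 = 0.015376 × 0.495 + 0.008 = 0.015611.

Unemployment rate after four quarters ≈ 1.56%.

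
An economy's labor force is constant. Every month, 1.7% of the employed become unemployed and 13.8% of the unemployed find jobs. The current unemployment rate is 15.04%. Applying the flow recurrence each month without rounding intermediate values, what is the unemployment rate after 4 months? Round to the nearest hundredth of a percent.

Unemployment rate after four months ≈ 13.04%.

With a fixed labor force, u_{t+1} = u_t + s·(1−u_t) − f·u_t = u_t·(1−s−f) + s.
Here 1−s−f = 0.845 and s = 0.017.
u_1 = 0.150400 × 0.845 + 0.017 = 0.144088.
u_2 = 0.144088 × 0.845 + 0.017 = 0.138754.
u_3 = 0.138754 × 0.845 + 0.017 = 0.134247.
u_4 = 0.134247 × 0.845 + 0.017 = 0.130439.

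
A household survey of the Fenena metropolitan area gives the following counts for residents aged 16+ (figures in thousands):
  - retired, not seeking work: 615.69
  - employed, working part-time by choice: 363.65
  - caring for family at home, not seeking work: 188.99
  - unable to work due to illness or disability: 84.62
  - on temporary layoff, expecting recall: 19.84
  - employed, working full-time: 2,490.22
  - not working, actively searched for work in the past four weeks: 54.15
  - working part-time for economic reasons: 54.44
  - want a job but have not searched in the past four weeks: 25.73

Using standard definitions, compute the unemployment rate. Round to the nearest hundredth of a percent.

Unemployment rate ≈ 2.48%.

Employed = 363.65 + 2,490.22 + 54.44 = 2,908.31 thousand (anyone who worked, including part-time for economic reasons, counts as employed).
Unemployed = 19.84 + 54.15 = 73.99 thousand (jobless and actively searching, or on temporary layoff).
Labor force = 2,908.31 + 73.99 = 2,982.30 thousand.
Unemployment rate = 73.99 / 2,982.30 = 2.48%.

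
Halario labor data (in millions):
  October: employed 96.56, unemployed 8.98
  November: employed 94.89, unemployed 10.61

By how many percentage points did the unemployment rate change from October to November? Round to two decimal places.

October: labor force = 96.56 + 8.98 = 105.54; u = 8.98/105.54 = 8.51%.
November: labor force = 94.89 + 10.61 = 105.50; u = 10.61/105.50 = 10.06%.
Change = 10.06% − 8.51% = +1.55 pp.

The unemployment rate changed by +1.55 percentage points.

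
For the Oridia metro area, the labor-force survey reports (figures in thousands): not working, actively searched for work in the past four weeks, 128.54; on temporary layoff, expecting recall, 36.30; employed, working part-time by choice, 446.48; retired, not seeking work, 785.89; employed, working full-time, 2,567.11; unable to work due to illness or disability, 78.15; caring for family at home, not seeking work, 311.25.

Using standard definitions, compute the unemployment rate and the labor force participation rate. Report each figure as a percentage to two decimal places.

Employed = 446.48 + 2,567.11 = 3,013.59 thousand.
Unemployed = 128.54 + 36.30 = 164.84 thousand (jobless and actively searching, or on temporary layoff).
Labor force = 3,013.59 + 164.84 = 3,178.43 thousand.
Not in labor force = 785.89 + 78.15 + 311.25 = 1,175.29 thousand (those not working and not actively searching are outside the labor force).
Civilian working-age population = 3,178.43 + 1,175.29 = 4,353.72 thousand.
Unemployment rate = 164.84 / 3,178.43 = 5.19%.
Labor force participation rate = 3,178.43 / 4,353.72 = 73.00%.

Unemployment rate ≈ 5.19%; labor force participation rate ≈ 73.00%.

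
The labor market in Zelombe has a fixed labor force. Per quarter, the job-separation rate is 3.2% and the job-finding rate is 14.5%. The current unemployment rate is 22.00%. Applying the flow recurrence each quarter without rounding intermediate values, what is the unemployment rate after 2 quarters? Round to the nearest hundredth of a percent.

With a fixed labor force, u_{t+1} = u_t + s·(1−u_t) − f·u_t = u_t·(1−s−f) + s.
Here 1−s−f = 0.823 and s = 0.032.
u_1 = 0.220000 × 0.823 + 0.032 = 0.213060.
u_2 = 0.213060 × 0.823 + 0.032 = 0.207348.

Unemployment rate after two quarters ≈ 20.73%.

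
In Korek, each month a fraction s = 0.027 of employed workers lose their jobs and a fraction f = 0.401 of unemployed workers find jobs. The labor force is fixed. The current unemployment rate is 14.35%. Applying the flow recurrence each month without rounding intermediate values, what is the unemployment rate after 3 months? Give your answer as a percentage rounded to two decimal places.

Unemployment rate after three months ≈ 7.81%.

With a fixed labor force, u_{t+1} = u_t + s·(1−u_t) − f·u_t = u_t·(1−s−f) + s.
Here 1−s−f = 0.572 and s = 0.027.
u_1 = 0.143500 × 0.572 + 0.027 = 0.109082.
u_2 = 0.109082 × 0.572 + 0.027 = 0.089395.
u_3 = 0.089395 × 0.572 + 0.027 = 0.078134.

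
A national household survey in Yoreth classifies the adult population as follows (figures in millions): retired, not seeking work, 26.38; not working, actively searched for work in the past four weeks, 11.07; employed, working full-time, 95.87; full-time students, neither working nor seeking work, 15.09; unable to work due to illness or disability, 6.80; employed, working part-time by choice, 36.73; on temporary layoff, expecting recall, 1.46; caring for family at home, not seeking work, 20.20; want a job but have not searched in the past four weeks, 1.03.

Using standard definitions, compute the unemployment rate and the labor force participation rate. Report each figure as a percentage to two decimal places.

Unemployment rate ≈ 8.63%; labor force participation rate ≈ 67.62%.

Employed = 95.87 + 36.73 = 132.60 million.
Unemployed = 11.07 + 1.46 = 12.53 million (jobless and actively searching, or on temporary layoff).
Labor force = 132.60 + 12.53 = 145.13 million.
Not in labor force = 26.38 + 15.09 + 6.80 + 20.20 + 1.03 = 69.50 million (those not working and not actively searching are outside the labor force — including those who want a job but have given up searching).
Civilian working-age population = 145.13 + 69.50 = 214.63 million.
Unemployment rate = 12.53 / 145.13 = 8.63%.
Labor force participation rate = 145.13 / 214.63 = 67.62%.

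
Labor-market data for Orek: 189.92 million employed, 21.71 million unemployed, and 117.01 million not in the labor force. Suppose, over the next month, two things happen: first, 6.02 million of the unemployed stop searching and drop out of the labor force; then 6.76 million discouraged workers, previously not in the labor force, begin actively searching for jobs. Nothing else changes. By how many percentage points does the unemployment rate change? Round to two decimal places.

The unemployment rate changes by +0.31 percentage points.

Initially, labor force = 189.92 + 21.71 = 211.63 million, so u = 21.71/211.63 = 10.26%.
After the first change, unemployed and labor force both fall by 6.02 → E = 189.92, U = 15.69, labor force = 205.61 million.
After the second change, unemployed and labor force both rise by 6.76 → E = 189.92, U = 22.45, labor force = 212.37 million.
New unemployment rate = 22.45 / 212.37 = 10.57%.
Change = 10.57% − 10.26% = +0.31 percentage points.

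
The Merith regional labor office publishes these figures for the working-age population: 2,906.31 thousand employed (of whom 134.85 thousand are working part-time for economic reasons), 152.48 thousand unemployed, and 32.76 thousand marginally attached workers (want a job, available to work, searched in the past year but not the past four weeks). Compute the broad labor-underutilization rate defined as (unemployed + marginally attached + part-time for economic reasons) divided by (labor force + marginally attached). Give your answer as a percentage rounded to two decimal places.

Broad underutilization rate ≈ 10.35%.

Labor force = 2,906.31 + 152.48 = 3,058.79 thousand.
Numerator = 152.48 + 32.76 + 134.85 = 320.09 thousand.
Denominator = 3,058.79 + 32.76 = 3,091.55 thousand.
Broad rate = 320.09 / 3,091.55 = 10.35%.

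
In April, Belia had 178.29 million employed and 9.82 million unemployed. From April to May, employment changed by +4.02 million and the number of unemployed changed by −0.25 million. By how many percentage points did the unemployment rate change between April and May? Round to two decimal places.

April: labor force = 178.29 + 9.82 = 188.11; u = 9.82/188.11 = 5.22%.
May: labor force = 182.31 + 9.57 = 191.88; u = 9.57/191.88 = 4.99%.
Change = 4.99% − 5.22% = −0.23 pp.

The unemployment rate changed by −0.23 percentage points.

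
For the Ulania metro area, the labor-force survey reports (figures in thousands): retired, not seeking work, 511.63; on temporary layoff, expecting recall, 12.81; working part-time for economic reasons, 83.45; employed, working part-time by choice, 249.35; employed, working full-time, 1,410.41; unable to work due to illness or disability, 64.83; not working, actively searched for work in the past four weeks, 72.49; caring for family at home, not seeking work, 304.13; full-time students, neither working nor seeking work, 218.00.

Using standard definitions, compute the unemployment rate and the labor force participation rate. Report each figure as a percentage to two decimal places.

Employed = 83.45 + 249.35 + 1,410.41 = 1,743.21 thousand (anyone who worked, including part-time for economic reasons, counts as employed).
Unemployed = 12.81 + 72.49 = 85.30 thousand (jobless and actively searching, or on temporary layoff).
Labor force = 1,743.21 + 85.30 = 1,828.51 thousand.
Not in labor force = 511.63 + 64.83 + 304.13 + 218.00 = 1,098.59 thousand (those not working and not actively searching are outside the labor force).
Civilian working-age population = 1,828.51 + 1,098.59 = 2,927.10 thousand.
Unemployment rate = 85.30 / 1,828.51 = 4.67%.
Labor force participation rate = 1,828.51 / 2,927.10 = 62.47%.

Unemployment rate ≈ 4.67%; labor force participation rate ≈ 62.47%.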